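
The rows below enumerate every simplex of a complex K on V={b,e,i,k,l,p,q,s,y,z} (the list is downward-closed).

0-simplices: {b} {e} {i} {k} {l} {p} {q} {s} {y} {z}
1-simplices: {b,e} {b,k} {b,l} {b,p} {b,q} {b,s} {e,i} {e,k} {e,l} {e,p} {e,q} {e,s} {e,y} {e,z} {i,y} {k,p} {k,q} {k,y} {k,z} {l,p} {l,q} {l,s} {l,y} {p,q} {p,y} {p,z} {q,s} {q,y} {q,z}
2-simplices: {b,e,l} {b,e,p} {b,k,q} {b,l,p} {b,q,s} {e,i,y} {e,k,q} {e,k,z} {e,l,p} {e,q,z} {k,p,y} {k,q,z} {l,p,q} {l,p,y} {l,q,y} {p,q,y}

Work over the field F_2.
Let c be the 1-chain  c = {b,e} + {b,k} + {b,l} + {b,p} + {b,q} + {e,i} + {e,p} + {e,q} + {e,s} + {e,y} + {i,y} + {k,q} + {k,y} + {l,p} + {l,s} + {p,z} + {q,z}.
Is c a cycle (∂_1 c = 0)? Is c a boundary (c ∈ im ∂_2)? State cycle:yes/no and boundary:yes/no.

n_0=10 n_1=29 n_2=16  [Z2]
∂1: piv[be,bk,bl,bp,bq,bs,ei,ey,ez] rk=9  ker:ek,el,ep,eq,es,iy,kp,kq,ky,kz,lp,lq,ls,ly,pq,py,pz,qs,qy,qz
∂2: piv[bel,bep,bkq,blp,bqs,eiy,ekq,ekz,eqz,kpy,lpq,lpy,lqy] rk=13  ker:elp,kqz,pqy
∂1c = {b} + {k} + {l} + {y}

cycle:no boundary:no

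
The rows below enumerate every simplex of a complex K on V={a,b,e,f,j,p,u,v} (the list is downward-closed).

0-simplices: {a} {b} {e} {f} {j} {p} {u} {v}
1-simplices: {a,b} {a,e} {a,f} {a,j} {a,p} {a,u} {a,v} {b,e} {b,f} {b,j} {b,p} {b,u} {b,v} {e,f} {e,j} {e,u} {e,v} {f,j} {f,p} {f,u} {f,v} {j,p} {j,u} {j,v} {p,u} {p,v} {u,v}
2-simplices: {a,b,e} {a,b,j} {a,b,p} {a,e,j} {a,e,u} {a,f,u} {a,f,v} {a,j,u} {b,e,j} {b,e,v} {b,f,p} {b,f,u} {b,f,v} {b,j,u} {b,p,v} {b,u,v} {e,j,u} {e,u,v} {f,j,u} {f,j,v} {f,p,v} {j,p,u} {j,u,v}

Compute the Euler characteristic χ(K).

χ(K)=4

n_0=8 n_1=27 n_2=23
χ=+8−27+23=4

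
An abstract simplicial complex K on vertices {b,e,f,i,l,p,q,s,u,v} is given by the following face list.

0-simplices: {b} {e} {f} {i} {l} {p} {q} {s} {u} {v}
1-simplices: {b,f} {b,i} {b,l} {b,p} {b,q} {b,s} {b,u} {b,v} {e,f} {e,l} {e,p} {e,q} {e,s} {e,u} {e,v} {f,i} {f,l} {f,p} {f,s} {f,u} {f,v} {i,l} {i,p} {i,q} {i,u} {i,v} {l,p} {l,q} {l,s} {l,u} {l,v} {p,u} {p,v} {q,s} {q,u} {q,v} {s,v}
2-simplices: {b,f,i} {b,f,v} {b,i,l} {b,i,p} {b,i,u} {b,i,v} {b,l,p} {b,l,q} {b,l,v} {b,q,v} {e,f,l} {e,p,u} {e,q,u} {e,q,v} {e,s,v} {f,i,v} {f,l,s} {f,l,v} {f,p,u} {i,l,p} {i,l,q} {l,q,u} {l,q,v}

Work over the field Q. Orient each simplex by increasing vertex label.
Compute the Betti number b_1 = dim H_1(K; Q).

n_0=10 n_1=37 n_2=23  [Q]
∂1: piv[bf,bi,bl,bp,bq,bs,bu,bv,ef] rk=9  ker:el,ep,eq,es,eu,ev,fi,fl,fp,fs,fu,fv,il,ip,iq,iu,iv,lp,lq,ls,lu,lv,pu,pv,qs,qu,qv,sv
∂2: piv[bfi,bfv,bil,bip,biu,biv,blp,blq,blv,bqv,efl,epu,equ,eqv,esv,fls,flv,fpu,ilq,lqu] rk=20  ker:fiv,ilp,lqv
b_1=(37−9)−20=8

b_1=8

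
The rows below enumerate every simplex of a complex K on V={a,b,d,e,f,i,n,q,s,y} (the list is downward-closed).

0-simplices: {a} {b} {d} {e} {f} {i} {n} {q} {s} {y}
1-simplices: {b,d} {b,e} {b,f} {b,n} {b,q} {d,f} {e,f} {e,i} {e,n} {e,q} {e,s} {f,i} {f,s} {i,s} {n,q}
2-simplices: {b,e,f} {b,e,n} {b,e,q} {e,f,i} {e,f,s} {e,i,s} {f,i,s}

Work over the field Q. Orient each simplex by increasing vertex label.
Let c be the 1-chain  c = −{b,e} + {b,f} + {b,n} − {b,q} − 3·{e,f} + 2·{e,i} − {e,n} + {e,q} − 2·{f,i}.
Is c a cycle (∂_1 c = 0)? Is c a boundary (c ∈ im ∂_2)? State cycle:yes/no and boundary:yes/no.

cycle:yes boundary:yes

n_0=10 n_1=15 n_2=7  [Q]
∂1: piv[bd,be,bf,bn,bq,ei,es] rk=7  ker:df,ef,en,eq,fi,fs,is,nq
∂2: piv[bef,ben,beq,efi,efs,eis] rk=6  ker:fis
∂1c = 0
c vs im∂2: reduces to 0 ⇒ boundary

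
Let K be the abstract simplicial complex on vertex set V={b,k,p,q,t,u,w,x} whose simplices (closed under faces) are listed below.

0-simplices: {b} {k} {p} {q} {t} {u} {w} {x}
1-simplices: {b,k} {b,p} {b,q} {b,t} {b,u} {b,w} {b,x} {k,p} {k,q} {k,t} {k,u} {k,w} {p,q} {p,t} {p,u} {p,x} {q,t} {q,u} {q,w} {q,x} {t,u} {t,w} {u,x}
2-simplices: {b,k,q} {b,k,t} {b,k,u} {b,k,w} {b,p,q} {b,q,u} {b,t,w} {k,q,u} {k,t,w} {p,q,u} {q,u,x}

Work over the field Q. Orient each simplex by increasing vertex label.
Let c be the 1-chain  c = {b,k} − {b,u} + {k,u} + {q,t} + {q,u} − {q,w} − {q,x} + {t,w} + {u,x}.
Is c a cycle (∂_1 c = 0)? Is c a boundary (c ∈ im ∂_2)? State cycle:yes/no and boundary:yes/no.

n_0=8 n_1=23 n_2=11  [Q]
∂1: piv[bk,bp,bq,bt,bu,bw,bx] rk=7  ker:kp,kq,kt,ku,kw,pq,pt,pu,px,qt,qu,qw,qx,tu,tw,ux
∂2: piv[bkq,bkt,bku,bkw,bpq,bqu,btw,pqu,qux] rk=9  ker:kqu,ktw
∂1c = 0
c vs im∂2: residual ≠ 0 ⇒ not boundary

cycle:yes boundary:no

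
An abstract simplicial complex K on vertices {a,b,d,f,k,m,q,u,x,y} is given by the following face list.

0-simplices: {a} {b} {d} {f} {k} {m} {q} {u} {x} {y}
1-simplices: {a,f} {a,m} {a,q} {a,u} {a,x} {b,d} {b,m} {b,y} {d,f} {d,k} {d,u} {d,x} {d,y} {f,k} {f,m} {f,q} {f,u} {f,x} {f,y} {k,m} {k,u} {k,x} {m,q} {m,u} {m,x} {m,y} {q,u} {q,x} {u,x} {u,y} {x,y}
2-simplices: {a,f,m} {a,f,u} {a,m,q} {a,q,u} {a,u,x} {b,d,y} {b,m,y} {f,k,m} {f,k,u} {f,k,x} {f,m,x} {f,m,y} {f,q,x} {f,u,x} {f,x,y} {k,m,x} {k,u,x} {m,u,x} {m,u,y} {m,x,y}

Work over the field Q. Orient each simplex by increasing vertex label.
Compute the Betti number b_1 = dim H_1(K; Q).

b_1=5

n_0=10 n_1=31 n_2=20  [Q]
∂1: piv[af,am,aq,au,ax,bd,bm,by,dk] rk=9  ker:df,du,dx,dy,fk,fm,fq,fu,fx,fy,km,ku,kx,mq,mu,mx,my,qu,qx,ux,uy,xy
∂2: piv[afm,afu,amq,aqu,aux,bdy,bmy,fkm,fku,fkx,fmx,fmy,fqx,fux,fxy,mux,muy] rk=17  ker:kmx,kux,mxy
b_1=(31−9)−17=5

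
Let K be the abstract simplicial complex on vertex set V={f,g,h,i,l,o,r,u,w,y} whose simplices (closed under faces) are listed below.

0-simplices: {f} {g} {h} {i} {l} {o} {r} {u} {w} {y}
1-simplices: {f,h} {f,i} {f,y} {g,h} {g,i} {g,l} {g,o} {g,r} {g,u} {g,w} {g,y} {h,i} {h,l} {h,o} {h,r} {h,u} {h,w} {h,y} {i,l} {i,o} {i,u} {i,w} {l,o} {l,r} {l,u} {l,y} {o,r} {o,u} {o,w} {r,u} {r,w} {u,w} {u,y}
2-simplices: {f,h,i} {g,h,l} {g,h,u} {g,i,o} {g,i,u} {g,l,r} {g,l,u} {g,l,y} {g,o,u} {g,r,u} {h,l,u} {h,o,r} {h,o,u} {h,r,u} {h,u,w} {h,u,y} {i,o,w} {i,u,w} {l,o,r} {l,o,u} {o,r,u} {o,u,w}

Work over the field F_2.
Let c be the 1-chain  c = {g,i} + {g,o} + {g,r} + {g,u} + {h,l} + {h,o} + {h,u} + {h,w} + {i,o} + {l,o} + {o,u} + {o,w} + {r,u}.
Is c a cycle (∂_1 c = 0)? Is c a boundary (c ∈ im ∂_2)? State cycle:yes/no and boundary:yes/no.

cycle:yes boundary:yes

n_0=10 n_1=33 n_2=22  [Z2]
∂1: piv[fh,fi,fy,gh,gl,go,gr,gu,gw] rk=9  ker:gi,gy,hi,hl,ho,hr,hu,hw,hy,il,io,iu,iw,lo,lr,lu,ly,or,ou,ow,ru,rw,uw,uy
∂2: piv[fhi,ghl,ghu,gio,giu,glr,glu,gly,gou,gru,hor,hou,hru,huw,huy,iow,iuw,lor] rk=18  ker:hlu,lou,oru,ouw
∂1c = 0
c vs im∂2: reduces to 0 ⇒ boundary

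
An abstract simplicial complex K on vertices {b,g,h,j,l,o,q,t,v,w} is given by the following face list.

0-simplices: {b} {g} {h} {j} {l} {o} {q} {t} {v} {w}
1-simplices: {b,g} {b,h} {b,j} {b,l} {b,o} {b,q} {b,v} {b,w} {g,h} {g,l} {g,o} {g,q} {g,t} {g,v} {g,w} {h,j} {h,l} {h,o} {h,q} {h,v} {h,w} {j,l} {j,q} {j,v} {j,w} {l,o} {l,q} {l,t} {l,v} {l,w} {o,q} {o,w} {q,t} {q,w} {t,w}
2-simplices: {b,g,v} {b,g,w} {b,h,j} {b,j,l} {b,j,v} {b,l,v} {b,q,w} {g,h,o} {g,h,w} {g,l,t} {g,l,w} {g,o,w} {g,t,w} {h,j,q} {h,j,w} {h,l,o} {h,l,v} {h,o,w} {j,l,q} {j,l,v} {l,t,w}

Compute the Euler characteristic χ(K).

χ(K)=-4

n_0=10 n_1=35 n_2=21
χ=+10−35+21=-4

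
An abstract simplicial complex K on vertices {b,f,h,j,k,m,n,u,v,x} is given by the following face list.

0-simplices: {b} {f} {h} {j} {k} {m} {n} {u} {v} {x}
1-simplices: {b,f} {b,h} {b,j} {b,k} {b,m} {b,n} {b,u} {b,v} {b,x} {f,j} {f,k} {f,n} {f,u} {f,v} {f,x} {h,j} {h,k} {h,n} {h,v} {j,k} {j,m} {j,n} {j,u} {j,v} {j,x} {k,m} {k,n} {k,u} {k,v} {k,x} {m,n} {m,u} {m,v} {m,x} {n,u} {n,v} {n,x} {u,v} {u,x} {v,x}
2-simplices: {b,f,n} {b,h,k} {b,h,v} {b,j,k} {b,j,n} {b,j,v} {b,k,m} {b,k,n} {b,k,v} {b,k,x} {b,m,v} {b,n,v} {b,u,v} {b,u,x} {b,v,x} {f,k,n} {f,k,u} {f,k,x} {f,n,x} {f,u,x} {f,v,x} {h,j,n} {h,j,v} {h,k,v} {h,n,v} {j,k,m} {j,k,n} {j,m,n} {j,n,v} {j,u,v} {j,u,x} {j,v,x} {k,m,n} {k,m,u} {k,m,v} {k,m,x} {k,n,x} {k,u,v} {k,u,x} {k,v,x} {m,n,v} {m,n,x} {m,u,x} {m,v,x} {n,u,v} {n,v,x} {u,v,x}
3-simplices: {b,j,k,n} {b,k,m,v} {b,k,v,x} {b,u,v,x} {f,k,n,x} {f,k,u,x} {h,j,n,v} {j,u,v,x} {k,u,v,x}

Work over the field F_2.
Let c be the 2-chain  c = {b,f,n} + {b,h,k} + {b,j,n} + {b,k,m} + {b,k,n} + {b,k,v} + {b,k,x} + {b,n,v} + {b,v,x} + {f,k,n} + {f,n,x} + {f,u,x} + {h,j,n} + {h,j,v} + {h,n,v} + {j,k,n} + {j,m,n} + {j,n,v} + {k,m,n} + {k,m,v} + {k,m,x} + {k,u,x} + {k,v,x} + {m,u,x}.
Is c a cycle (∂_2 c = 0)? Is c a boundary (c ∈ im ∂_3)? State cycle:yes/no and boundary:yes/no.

cycle:no boundary:no

n_0=10 n_1=40 n_2=47 n_3=9  [Z2]
∂1: piv[bf,bh,bj,bk,bm,bn,bu,bv,bx] rk=9  ker:fj,fk,fn,fu,fv,fx,hj,hk,hn,hv,jk,jm,jn,ju,jv,jx,km,kn,ku,kv,kx,mn,mu,mv,mx,nu,nv,nx,uv,ux,vx
∂2: piv[bfn,bhk,bhv,bjk,bjn,bjv,bkm,bkn,bkv,bkx,bmv,bnv,buv,bux,bvx,fkn,fku,fkx,fnx,fux,fvx,hjn,hjv,jkm,jmn,juv,jux,kmu,kmx,nuv] rk=30  ker:hkv,hnv,jkn,jnv,jvx,kmn,kmv,knx,kuv,kux,kvx,mnv,mnx,mux,mvx,nvx,uvx
∂3: piv[bjkn,bkmv,bkvx,buvx,fknx,fkux,hjnv,juvx,kuvx] rk=9
∂2c = {b,f} + {b,h} + {b,j} + {b,k} + {b,m} + {b,v} + {f,k} + {f,n} + {f,u} + {h,k} + {j,k} + {j,m} + {j,n} + {k,u} + {k,v} + {m,u} + {m,v} + {n,v} + {n,x} + {u,x}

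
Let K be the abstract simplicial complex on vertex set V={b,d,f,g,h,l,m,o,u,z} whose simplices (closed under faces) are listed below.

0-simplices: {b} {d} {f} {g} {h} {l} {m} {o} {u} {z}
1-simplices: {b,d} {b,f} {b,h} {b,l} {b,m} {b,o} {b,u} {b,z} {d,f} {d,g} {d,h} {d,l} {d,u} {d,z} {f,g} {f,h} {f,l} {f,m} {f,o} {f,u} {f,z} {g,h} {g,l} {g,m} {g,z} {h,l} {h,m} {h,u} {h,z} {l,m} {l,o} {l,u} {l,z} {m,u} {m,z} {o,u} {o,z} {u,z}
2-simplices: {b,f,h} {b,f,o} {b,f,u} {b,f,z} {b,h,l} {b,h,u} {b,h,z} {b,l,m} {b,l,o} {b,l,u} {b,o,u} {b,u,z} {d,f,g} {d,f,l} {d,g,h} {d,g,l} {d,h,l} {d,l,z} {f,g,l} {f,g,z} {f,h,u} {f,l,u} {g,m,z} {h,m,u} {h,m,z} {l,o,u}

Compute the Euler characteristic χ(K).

n_0=10 n_1=38 n_2=26
χ=+10−38+26=-2

χ(K)=-2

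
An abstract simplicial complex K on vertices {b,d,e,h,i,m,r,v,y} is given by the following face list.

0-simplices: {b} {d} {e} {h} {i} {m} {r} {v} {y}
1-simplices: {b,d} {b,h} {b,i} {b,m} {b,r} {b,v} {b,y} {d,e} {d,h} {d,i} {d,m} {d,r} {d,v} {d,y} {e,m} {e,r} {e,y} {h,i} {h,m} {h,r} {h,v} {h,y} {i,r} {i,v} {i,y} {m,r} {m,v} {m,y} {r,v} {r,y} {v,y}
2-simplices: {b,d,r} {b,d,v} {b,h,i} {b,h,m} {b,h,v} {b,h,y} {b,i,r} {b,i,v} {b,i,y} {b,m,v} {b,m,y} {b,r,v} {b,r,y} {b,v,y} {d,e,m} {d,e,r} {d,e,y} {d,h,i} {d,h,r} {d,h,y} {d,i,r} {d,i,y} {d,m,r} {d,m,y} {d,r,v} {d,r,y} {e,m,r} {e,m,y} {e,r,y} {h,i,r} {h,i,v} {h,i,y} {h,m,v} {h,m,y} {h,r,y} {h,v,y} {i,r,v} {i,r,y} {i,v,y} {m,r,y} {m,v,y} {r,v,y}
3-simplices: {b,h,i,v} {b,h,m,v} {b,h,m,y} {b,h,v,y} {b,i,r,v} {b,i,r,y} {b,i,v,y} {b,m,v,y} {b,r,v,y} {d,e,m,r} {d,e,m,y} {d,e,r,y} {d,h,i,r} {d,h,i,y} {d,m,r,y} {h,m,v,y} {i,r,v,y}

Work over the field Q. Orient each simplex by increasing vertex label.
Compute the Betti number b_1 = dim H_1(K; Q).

n_0=9 n_1=31 n_2=42 n_3=17  [Q]
∂1: piv[bd,bh,bi,bm,br,bv,by,de] rk=8  ker:dh,di,dm,dr,dv,dy,em,er,ey,hi,hm,hr,hv,hy,ir,iv,iy,mr,mv,my,rv,ry,vy
∂2: piv[bdr,bdv,bhi,bhm,bhv,bhy,bir,biv,biy,bmv,bmy,brv,bry,bvy,dem,der,dey,dhi,dhr,dhy,dir,dmr,dmy] rk=23  ker:diy,drv,dry,emr,emy,ery,hir,hiv,hiy,hmv,hmy,hry,hvy,irv,iry,ivy,mry,mvy,rvy
∂3: piv[bhiv,bhmv,bhmy,bhvy,birv,biry,bivy,bmvy,brvy,demr,demy,dery,dhir,dhiy,dmry] rk=15  ker:hmvy,irvy
b_1=(31−8)−23=0

b_1=0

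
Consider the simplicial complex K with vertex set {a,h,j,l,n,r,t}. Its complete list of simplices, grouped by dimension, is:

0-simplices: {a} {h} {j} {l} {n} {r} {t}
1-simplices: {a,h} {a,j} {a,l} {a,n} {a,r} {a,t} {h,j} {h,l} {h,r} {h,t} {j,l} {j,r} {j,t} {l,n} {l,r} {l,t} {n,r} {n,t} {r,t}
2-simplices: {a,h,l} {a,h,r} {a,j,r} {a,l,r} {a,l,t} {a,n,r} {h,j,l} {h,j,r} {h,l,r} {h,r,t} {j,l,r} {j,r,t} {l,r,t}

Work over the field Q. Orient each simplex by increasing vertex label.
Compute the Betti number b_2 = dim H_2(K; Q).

b_2=2

n_0=7 n_1=19 n_2=13  [Q]
∂1: piv[ah,aj,al,an,ar,at] rk=6  ker:hj,hl,hr,ht,jl,jr,jt,ln,lr,lt,nr,nt,rt
∂2: piv[ahl,ahr,ajr,alr,alt,anr,hjl,hjr,hrt,jrt,lrt] rk=11  ker:hlr,jlr
b_2=(13−11)−0=2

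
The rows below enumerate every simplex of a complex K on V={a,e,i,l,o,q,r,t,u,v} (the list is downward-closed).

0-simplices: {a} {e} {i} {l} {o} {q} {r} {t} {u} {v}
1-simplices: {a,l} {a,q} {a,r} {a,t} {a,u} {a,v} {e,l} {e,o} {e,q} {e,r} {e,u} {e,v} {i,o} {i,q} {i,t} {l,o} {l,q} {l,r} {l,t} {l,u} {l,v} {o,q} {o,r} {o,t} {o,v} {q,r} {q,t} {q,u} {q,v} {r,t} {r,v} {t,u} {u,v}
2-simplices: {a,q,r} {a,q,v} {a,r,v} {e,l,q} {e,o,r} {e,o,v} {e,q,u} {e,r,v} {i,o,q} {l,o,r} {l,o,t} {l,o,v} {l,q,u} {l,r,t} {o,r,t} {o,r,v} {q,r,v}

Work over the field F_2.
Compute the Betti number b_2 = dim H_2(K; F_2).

b_2=3

n_0=10 n_1=33 n_2=17  [Z2]
∂1: piv[al,aq,ar,at,au,av,el,eo,io] rk=9  ker:eq,er,eu,ev,iq,it,lo,lq,lr,lt,lu,lv,oq,or,ot,ov,qr,qt,qu,qv,rt,rv,tu,uv
∂2: piv[aqr,aqv,arv,elq,eor,eov,equ,erv,ioq,lor,lot,lov,lqu,lrt] rk=14  ker:ort,orv,qrv
b_2=(17−14)−0=3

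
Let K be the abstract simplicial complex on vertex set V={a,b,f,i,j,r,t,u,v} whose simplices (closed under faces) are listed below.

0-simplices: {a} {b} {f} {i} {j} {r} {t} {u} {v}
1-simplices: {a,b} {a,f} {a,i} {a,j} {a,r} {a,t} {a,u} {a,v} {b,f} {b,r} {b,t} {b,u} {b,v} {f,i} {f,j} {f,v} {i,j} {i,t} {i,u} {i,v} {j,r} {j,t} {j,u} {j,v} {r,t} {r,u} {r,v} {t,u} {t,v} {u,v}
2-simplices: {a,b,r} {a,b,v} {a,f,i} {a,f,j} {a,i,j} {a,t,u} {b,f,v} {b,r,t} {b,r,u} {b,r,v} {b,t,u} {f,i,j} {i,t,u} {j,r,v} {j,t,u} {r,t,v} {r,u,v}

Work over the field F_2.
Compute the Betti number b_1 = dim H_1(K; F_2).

n_0=9 n_1=30 n_2=17  [Z2]
∂1: piv[ab,af,ai,aj,ar,at,au,av] rk=8  ker:bf,br,bt,bu,bv,fi,fj,fv,ij,it,iu,iv,jr,jt,ju,jv,rt,ru,rv,tu,tv,uv
∂2: piv[abr,abv,afi,afj,aij,atu,bfv,brt,bru,brv,btu,itu,jrv,jtu,rtv,ruv] rk=16  ker:fij
b_1=(30−8)−16=6

b_1=6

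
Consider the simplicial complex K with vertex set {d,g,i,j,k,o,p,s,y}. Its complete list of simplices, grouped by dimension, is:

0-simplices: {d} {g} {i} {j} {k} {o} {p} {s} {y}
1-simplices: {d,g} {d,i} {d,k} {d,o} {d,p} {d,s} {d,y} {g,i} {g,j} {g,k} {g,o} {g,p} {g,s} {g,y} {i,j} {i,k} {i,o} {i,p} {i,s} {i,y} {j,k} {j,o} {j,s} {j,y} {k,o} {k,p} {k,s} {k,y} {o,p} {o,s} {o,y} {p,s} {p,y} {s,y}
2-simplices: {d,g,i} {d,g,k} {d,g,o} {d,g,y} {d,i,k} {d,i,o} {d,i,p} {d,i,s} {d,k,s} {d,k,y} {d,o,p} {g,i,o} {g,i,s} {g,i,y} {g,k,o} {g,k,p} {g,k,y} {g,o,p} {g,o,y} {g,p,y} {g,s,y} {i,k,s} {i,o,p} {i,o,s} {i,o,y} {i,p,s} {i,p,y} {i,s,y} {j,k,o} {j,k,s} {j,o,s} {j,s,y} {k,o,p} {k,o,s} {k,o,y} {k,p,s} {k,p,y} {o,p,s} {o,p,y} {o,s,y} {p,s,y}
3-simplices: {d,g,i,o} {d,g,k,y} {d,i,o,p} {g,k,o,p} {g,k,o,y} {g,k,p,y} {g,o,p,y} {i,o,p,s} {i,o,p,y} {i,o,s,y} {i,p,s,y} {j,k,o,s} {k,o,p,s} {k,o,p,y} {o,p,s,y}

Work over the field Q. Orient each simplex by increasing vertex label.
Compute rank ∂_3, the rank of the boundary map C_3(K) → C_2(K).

n_0=9 n_1=34 n_2=41 n_3=15  [Q]
∂1: piv[dg,di,dk,do,dp,ds,dy,gj] rk=8  ker:gi,gk,go,gp,gs,gy,ij,ik,io,ip,is,iy,jk,jo,js,jy,ko,kp,ks,ky,op,os,oy,ps,py,sy
∂2: piv[dgi,dgk,dgo,dgy,dik,dio,dip,dis,dks,dky,dop,gis,giy,gko,gkp,gop,goy,gpy,gsy,ios,ips,jko,jks,jsy] rk=24  ker:gio,gky,iks,iop,ioy,ipy,isy,jos,kop,kos,koy,kps,kpy,ops,opy,osy,psy
∂3: piv[dgio,dgky,diop,gkop,gkoy,gkpy,gopy,iops,iopy,iosy,ipsy,jkos,kops] rk=13  ker:kopy,opsy
rk∂_3=13

rank∂_3=13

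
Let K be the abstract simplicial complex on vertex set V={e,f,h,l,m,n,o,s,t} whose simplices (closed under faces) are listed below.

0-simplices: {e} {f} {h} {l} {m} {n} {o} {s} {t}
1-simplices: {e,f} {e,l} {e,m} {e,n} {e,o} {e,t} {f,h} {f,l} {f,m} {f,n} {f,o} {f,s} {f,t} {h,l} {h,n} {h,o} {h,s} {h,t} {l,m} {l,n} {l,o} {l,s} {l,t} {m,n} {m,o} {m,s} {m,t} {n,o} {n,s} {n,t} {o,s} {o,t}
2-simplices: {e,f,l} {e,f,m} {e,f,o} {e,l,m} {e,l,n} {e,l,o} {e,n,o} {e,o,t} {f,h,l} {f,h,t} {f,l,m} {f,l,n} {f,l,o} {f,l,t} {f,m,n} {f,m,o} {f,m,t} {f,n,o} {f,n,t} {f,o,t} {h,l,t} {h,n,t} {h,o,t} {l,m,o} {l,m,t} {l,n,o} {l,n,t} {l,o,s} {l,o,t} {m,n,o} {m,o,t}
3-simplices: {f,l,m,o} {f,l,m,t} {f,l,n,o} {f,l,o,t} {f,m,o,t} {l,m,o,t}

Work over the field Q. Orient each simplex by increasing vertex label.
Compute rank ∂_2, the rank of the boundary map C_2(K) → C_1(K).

n_0=9 n_1=32 n_2=31 n_3=6  [Q]
∂1: piv[ef,el,em,en,eo,et,fh,fs] rk=8  ker:fl,fm,fn,fo,ft,hl,hn,ho,hs,ht,lm,ln,lo,ls,lt,mn,mo,ms,mt,no,ns,nt,os,ot
∂2: piv[efl,efm,efo,elm,eln,elo,eno,eot,fhl,fht,fln,flt,fmn,fmo,fmt,fnt,fot,hnt,hot,los] rk=20  ker:flm,flo,fno,hlt,lmo,lmt,lno,lnt,lot,mno,mot
∂3: piv[flmo,flmt,flno,flot,fmot] rk=5  ker:lmot
rk∂_2=20

rank∂_2=20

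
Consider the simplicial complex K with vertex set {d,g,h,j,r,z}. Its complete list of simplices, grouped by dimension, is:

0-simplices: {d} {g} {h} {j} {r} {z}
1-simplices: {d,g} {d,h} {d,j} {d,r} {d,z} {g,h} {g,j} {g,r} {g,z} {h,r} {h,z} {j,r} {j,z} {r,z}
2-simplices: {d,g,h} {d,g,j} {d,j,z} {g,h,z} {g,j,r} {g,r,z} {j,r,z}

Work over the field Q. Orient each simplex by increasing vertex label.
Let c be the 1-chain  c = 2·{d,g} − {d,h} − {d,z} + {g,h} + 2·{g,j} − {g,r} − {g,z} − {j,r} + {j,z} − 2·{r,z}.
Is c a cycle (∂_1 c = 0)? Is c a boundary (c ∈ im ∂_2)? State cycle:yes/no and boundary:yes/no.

n_0=6 n_1=14 n_2=7  [Q]
∂1: piv[dg,dh,dj,dr,dz] rk=5  ker:gh,gj,gr,gz,hr,hz,jr,jz,rz
∂2: piv[dgh,dgj,djz,ghz,gjr,grz,jrz] rk=7
∂1c = {g} + 2·{j} − 3·{z}

cycle:no boundary:no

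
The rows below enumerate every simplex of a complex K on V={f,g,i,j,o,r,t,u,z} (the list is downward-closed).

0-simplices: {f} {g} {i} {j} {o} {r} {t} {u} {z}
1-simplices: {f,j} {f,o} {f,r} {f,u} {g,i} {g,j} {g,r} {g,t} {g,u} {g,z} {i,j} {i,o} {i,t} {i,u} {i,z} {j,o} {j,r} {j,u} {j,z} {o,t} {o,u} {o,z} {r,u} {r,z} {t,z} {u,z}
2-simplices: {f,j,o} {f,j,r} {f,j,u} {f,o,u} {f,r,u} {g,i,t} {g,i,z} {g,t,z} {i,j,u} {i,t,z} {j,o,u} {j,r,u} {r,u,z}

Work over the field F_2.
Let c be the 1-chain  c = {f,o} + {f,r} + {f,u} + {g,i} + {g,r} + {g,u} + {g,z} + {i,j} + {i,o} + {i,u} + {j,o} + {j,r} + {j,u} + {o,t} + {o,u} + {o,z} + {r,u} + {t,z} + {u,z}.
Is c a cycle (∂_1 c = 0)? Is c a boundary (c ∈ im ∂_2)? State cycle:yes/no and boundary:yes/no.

cycle:no boundary:no

n_0=9 n_1=26 n_2=13  [Z2]
∂1: piv[fj,fo,fr,fu,gi,gj,gt,gz] rk=8  ker:gr,gu,ij,io,it,iu,iz,jo,jr,ju,jz,ot,ou,oz,ru,rz,tz,uz
∂2: piv[fjo,fjr,fju,fou,fru,git,giz,gtz,iju,ruz] rk=10  ker:itz,jou,jru
∂1c = {f} + {u}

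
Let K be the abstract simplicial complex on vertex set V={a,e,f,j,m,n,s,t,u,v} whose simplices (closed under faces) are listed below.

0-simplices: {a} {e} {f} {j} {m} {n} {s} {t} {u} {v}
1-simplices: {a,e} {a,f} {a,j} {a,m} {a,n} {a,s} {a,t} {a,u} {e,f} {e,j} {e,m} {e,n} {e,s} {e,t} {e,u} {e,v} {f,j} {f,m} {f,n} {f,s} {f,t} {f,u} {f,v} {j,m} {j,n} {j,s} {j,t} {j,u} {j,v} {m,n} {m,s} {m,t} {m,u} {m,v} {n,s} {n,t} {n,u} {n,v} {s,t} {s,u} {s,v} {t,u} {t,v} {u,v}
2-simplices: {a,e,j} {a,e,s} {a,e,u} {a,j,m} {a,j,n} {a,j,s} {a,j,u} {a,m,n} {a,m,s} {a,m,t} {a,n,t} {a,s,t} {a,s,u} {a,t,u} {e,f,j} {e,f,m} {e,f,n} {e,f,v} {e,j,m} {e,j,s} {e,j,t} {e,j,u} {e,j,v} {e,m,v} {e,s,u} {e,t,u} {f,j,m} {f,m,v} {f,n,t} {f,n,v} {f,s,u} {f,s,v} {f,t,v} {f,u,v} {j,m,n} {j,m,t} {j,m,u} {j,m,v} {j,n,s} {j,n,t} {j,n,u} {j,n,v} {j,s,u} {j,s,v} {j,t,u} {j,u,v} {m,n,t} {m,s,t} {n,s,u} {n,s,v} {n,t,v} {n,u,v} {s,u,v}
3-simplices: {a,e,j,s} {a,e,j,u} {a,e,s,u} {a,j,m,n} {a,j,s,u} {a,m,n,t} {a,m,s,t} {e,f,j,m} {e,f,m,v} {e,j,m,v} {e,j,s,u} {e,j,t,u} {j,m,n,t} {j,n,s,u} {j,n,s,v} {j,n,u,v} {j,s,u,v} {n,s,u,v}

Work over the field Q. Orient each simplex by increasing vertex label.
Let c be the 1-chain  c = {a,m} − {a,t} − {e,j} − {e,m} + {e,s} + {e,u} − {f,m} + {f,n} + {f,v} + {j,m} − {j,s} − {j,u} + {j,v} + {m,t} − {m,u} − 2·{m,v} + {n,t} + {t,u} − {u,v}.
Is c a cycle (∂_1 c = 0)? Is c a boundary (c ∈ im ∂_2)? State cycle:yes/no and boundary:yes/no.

cycle:no boundary:no

n_0=10 n_1=44 n_2=53 n_3=18  [Q]
∂1: piv[ae,af,aj,am,an,as,at,au,ev] rk=9  ker:ef,ej,em,en,es,et,eu,fj,fm,fn,fs,ft,fu,fv,jm,jn,js,jt,ju,jv,mn,ms,mt,mu,mv,ns,nt,nu,nv,st,su,sv,tu,tv,uv
∂2: piv[aej,aes,aeu,ajm,ajn,ajs,aju,amn,ams,amt,ant,ast,asu,atu,efj,efm,efn,efv,ejm,ejt,ejv,emv,etu,fnt,fnv,fsu,fsv,ftv,fuv,jmu,jns,jnu,jnv,jsv] rk=34  ker:ejs,eju,esu,fjm,fmv,jmn,jmt,jmv,jnt,jsu,jtu,juv,mnt,mst,nsu,nsv,ntv,nuv,suv
∂3: piv[aejs,aeju,aesu,ajmn,ajsu,amnt,amst,efjm,efmv,ejmv,ejtu,jmnt,jnsu,jnsv,jnuv,jsuv] rk=16  ker:ejsu,nsuv
∂1c = −{f} − {j} + 2·{m} + {u} − {v}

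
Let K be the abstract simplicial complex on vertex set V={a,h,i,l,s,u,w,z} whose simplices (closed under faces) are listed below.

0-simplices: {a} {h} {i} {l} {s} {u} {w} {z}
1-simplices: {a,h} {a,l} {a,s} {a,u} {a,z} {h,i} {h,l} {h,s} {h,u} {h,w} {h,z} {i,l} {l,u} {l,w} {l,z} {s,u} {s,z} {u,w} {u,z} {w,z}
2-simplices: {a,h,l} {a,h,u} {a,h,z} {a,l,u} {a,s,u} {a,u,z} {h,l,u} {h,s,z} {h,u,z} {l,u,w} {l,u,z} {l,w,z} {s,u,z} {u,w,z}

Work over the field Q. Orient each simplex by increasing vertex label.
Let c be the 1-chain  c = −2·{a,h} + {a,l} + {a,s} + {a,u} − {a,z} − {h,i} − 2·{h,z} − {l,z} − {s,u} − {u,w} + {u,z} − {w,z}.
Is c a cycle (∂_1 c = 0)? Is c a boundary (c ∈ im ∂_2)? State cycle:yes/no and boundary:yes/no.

n_0=8 n_1=20 n_2=14  [Q]
∂1: piv[ah,al,as,au,az,hi,hw] rk=7  ker:hl,hs,hu,hz,il,lu,lw,lz,su,sz,uw,uz,wz
∂2: piv[ahl,ahu,ahz,alu,asu,auz,hsz,luw,luz,lwz,suz] rk=11  ker:hlu,huz,uwz
∂1c = {h} − {i} + 2·{l} + 2·{s} − 4·{z}

cycle:no boundary:no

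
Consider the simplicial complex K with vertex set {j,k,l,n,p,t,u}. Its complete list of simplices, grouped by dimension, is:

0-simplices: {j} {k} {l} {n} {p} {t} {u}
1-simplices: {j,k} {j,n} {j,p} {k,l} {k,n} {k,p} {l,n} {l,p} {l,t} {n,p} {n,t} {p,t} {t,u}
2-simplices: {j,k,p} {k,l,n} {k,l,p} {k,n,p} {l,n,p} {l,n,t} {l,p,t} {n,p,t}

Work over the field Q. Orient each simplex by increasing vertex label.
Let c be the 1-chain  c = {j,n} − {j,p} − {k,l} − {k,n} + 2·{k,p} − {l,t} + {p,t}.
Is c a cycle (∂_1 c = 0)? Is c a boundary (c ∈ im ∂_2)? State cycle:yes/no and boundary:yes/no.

n_0=7 n_1=13 n_2=8  [Q]
∂1: piv[jk,jn,jp,kl,lt,tu] rk=6  ker:kn,kp,ln,lp,np,nt,pt
∂2: piv[jkp,kln,klp,knp,lnt,lpt] rk=6  ker:lnp,npt
∂1c = 0
c vs im∂2: residual ≠ 0 ⇒ not boundary

cycle:yes boundary:no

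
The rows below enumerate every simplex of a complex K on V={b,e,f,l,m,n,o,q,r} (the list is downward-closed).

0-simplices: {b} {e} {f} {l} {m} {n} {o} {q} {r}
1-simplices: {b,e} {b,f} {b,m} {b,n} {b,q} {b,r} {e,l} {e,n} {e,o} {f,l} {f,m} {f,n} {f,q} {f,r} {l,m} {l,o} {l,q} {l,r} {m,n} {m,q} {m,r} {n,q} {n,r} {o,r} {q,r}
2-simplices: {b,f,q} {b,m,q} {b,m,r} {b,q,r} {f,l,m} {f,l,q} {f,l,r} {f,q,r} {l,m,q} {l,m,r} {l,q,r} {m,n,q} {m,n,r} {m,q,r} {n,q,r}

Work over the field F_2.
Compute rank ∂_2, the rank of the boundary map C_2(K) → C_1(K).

n_0=9 n_1=25 n_2=15  [Z2]
∂1: piv[be,bf,bm,bn,bq,br,el,eo] rk=8  ker:en,fl,fm,fn,fq,fr,lm,lo,lq,lr,mn,mq,mr,nq,nr,or,qr
∂2: piv[bfq,bmq,bmr,bqr,flm,flq,flr,fqr,lmq,mnq,mnr] rk=11  ker:lmr,lqr,mqr,nqr
rk∂_2=11

rank∂_2=11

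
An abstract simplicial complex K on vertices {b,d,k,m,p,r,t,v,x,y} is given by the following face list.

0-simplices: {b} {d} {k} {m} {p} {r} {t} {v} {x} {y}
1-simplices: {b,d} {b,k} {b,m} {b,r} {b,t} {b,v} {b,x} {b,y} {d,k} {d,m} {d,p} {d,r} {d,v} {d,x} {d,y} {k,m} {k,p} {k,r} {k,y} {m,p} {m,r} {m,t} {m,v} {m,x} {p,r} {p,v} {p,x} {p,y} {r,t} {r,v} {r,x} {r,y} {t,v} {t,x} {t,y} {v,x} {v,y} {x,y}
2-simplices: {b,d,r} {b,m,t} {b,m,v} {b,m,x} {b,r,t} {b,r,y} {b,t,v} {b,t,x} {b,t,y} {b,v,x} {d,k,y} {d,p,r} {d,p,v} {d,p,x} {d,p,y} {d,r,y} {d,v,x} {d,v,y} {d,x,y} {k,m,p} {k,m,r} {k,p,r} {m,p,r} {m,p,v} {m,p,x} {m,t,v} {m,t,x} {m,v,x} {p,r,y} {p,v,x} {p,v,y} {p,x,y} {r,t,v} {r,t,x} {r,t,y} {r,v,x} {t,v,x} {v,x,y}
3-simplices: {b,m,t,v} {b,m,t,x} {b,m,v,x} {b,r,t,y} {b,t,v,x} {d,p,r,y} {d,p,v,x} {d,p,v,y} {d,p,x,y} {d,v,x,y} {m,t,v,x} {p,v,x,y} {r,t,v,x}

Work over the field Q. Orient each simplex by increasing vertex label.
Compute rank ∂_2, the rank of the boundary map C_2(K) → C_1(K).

n_0=10 n_1=38 n_2=38 n_3=13  [Q]
∂1: piv[bd,bk,bm,br,bt,bv,bx,by,dp] rk=9  ker:dk,dm,dr,dv,dx,dy,km,kp,kr,ky,mp,mr,mt,mv,mx,pr,pv,px,py,rt,rv,rx,ry,tv,tx,ty,vx,vy,xy
∂2: piv[bdr,bmt,bmv,bmx,brt,bry,btv,btx,bty,bvx,dky,dpr,dpv,dpx,dpy,dry,dvx,dvy,dxy,kmp,kmr,kpr,mpv,rtv,rtx] rk=25  ker:mpr,mpx,mtv,mtx,mvx,pry,pvx,pvy,pxy,rty,rvx,tvx,vxy
∂3: piv[bmtv,bmtx,bmvx,brty,btvx,dpry,dpvx,dpvy,dpxy,dvxy,rtvx] rk=11  ker:mtvx,pvxy
rk∂_2=25

rank∂_2=25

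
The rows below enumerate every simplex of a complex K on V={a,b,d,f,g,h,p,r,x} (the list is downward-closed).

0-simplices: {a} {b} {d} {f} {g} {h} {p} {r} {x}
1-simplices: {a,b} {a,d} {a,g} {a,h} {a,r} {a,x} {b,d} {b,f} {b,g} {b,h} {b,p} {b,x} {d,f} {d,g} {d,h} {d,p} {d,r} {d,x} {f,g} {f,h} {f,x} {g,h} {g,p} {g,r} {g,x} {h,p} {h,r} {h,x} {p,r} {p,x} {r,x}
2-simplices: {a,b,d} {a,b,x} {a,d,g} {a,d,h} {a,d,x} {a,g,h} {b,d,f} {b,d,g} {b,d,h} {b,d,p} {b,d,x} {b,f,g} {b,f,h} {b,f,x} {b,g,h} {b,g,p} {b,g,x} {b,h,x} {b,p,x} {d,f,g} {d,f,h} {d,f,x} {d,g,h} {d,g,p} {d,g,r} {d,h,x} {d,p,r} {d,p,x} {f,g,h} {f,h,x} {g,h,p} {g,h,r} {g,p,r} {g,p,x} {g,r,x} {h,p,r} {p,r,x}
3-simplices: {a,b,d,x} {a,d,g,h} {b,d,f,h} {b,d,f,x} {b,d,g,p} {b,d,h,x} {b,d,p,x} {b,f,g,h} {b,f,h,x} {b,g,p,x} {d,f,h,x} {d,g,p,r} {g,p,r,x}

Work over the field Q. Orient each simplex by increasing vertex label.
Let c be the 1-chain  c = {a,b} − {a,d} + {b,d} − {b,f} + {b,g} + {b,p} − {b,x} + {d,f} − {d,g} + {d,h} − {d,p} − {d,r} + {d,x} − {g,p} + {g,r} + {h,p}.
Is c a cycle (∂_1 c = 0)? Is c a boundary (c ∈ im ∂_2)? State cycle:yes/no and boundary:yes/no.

cycle:yes boundary:yes

n_0=9 n_1=31 n_2=37 n_3=13  [Q]
∂1: piv[ab,ad,ag,ah,ar,ax,bf,bp] rk=8  ker:bd,bg,bh,bx,df,dg,dh,dp,dr,dx,fg,fh,fx,gh,gp,gr,gx,hp,hr,hx,pr,px,rx
∂2: piv[abd,abx,adg,adh,adx,agh,bdf,bdg,bdh,bdp,bfg,bfh,bfx,bgp,bgx,bhx,bpx,dgr,dpr,ghp,ghr,grx] rk=22  ker:bdx,bgh,dfg,dfh,dfx,dgh,dgp,dhx,dpx,fgh,fhx,gpr,gpx,hpr,prx
∂3: piv[abdx,adgh,bdfh,bdfx,bdgp,bdhx,bdpx,bfgh,bfhx,bgpx,dgpr,gprx] rk=12  ker:dfhx
∂1c = 0
c vs im∂2: reduces to 0 ⇒ boundary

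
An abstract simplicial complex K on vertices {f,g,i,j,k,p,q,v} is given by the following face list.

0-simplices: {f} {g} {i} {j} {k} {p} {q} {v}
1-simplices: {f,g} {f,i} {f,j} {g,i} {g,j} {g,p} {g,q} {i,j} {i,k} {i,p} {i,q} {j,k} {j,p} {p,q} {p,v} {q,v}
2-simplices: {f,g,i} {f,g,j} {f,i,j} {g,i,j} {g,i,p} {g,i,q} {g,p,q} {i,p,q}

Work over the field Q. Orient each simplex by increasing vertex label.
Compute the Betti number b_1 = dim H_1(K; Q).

n_0=8 n_1=16 n_2=8  [Q]
∂1: piv[fg,fi,fj,gp,gq,ik,pv] rk=7  ker:gi,gj,ij,ip,iq,jk,jp,pq,qv
∂2: piv[fgi,fgj,fij,gip,giq,gpq] rk=6  ker:gij,ipq
b_1=(16−7)−6=3

b_1=3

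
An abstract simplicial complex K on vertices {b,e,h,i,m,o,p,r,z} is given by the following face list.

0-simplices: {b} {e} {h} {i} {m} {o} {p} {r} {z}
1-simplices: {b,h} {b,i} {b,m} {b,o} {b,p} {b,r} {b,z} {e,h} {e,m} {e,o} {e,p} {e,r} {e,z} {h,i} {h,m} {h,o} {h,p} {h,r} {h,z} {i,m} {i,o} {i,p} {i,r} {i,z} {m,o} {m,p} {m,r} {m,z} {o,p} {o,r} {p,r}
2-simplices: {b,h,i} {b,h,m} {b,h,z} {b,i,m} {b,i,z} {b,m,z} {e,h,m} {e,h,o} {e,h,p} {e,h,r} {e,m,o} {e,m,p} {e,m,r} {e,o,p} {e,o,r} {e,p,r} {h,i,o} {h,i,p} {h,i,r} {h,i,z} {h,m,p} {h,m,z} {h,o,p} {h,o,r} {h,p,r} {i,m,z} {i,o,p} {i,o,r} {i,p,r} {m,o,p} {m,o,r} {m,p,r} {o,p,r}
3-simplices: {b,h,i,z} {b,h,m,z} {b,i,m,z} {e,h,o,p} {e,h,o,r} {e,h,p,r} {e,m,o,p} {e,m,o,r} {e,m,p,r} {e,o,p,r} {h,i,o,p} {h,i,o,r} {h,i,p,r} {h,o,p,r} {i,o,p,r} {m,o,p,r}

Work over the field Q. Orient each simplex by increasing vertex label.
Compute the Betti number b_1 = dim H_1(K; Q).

b_1=4

n_0=9 n_1=31 n_2=33 n_3=16  [Q]
∂1: piv[bh,bi,bm,bo,bp,br,bz,eh] rk=8  ker:em,eo,ep,er,ez,hi,hm,ho,hp,hr,hz,im,io,ip,ir,iz,mo,mp,mr,mz,op,or,pr
∂2: piv[bhi,bhm,bhz,bim,biz,bmz,ehm,eho,ehp,ehr,emo,emp,emr,eop,eor,epr,hio,hip,hir] rk=19  ker:hiz,hmp,hmz,hop,hor,hpr,imz,iop,ior,ipr,mop,mor,mpr,opr
∂3: piv[bhiz,bhmz,bimz,ehop,ehor,ehpr,emop,emor,empr,eopr,hiop,hior,hipr] rk=13  ker:hopr,iopr,mopr
b_1=(31−8)−19=4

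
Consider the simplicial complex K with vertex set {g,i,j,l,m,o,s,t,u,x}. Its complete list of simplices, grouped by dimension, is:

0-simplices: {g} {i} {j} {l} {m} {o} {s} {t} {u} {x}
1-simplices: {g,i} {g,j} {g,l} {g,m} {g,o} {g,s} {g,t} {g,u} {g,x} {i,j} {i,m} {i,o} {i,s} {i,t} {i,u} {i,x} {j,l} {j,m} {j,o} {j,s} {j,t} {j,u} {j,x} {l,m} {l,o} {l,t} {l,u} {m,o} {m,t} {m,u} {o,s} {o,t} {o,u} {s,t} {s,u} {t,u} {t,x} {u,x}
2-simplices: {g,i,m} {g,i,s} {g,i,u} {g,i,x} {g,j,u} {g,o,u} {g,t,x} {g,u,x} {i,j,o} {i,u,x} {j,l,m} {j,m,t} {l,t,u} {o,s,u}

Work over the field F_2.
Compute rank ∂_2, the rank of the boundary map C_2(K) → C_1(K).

n_0=10 n_1=38 n_2=14  [Z2]
∂1: piv[gi,gj,gl,gm,go,gs,gt,gu,gx] rk=9  ker:ij,im,io,is,it,iu,ix,jl,jm,jo,js,jt,ju,jx,lm,lo,lt,lu,mo,mt,mu,os,ot,ou,st,su,tu,tx,ux
∂2: piv[gim,gis,giu,gix,gju,gou,gtx,gux,ijo,jlm,jmt,ltu,osu] rk=13  ker:iux
rk∂_2=13

rank∂_2=13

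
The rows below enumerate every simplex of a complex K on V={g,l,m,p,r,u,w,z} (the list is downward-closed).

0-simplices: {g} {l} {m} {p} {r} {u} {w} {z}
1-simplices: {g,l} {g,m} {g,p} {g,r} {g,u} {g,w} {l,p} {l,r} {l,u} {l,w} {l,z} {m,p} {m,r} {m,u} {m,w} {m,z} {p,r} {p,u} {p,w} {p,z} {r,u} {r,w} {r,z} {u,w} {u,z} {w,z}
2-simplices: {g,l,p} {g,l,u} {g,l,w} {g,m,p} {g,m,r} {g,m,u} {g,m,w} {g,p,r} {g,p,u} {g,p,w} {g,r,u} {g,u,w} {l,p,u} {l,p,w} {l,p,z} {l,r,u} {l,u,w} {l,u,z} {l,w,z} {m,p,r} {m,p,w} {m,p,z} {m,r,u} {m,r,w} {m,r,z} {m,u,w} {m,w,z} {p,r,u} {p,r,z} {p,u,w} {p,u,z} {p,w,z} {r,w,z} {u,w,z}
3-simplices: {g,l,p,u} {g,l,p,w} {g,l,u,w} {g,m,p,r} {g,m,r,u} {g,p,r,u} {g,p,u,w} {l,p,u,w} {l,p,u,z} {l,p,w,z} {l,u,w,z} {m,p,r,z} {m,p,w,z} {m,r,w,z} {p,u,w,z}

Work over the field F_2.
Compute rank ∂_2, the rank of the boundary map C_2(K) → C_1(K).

n_0=8 n_1=26 n_2=34 n_3=15  [Z2]
∂1: piv[gl,gm,gp,gr,gu,gw,lz] rk=7  ker:lp,lr,lu,lw,mp,mr,mu,mw,mz,pr,pu,pw,pz,ru,rw,rz,uw,uz,wz
∂2: piv[glp,glu,glw,gmp,gmr,gmu,gmw,gpr,gpu,gpw,gru,guw,lpz,lru,luz,lwz,mpz,mrw,mrz] rk=19  ker:lpu,lpw,luw,mpr,mpw,mru,muw,mwz,pru,prz,puw,puz,pwz,rwz,uwz
∂3: piv[glpu,glpw,gluw,gmpr,gmru,gpru,gpuw,lpuz,lpwz,luwz,mprz,mpwz,mrwz] rk=13  ker:lpuw,puwz
rk∂_2=19

rank∂_2=19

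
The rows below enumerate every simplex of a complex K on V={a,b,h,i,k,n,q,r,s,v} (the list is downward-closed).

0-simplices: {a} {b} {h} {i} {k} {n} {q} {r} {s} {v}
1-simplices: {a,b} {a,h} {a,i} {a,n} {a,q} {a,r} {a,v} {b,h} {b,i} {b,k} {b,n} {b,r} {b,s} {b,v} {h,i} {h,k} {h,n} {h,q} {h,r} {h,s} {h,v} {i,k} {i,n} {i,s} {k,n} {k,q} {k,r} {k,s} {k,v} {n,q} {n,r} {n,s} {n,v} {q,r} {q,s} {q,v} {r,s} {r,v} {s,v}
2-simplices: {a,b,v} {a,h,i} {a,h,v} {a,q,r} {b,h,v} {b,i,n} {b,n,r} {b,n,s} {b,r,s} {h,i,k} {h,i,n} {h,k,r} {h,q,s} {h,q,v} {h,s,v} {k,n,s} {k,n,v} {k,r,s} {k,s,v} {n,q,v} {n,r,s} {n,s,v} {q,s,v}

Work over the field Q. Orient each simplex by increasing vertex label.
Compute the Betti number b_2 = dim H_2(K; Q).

n_0=10 n_1=39 n_2=23  [Q]
∂1: piv[ab,ah,ai,an,aq,ar,av,bk,bs] rk=9  ker:bh,bi,bn,br,bv,hi,hk,hn,hq,hr,hs,hv,ik,in,is,kn,kq,kr,ks,kv,nq,nr,ns,nv,qr,qs,qv,rs,rv,sv
∂2: piv[abv,ahi,ahv,aqr,bhv,bin,bnr,bns,brs,hik,hin,hkr,hqs,hqv,hsv,kns,knv,krs,ksv,nqv] rk=20  ker:nrs,nsv,qsv
b_2=(23−20)−0=3

b_2=3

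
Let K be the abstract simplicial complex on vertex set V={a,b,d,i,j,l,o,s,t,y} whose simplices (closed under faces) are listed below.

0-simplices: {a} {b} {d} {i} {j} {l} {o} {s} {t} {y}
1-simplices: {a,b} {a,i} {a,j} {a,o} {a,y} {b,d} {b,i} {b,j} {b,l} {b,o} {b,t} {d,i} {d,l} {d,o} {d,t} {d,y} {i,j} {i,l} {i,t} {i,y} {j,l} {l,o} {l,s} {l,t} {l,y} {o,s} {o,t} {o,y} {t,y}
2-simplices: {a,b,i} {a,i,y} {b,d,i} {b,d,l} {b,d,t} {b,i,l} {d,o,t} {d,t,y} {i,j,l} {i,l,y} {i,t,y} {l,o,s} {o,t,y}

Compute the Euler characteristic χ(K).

χ(K)=-6

n_0=10 n_1=29 n_2=13
χ=+10−29+13=-6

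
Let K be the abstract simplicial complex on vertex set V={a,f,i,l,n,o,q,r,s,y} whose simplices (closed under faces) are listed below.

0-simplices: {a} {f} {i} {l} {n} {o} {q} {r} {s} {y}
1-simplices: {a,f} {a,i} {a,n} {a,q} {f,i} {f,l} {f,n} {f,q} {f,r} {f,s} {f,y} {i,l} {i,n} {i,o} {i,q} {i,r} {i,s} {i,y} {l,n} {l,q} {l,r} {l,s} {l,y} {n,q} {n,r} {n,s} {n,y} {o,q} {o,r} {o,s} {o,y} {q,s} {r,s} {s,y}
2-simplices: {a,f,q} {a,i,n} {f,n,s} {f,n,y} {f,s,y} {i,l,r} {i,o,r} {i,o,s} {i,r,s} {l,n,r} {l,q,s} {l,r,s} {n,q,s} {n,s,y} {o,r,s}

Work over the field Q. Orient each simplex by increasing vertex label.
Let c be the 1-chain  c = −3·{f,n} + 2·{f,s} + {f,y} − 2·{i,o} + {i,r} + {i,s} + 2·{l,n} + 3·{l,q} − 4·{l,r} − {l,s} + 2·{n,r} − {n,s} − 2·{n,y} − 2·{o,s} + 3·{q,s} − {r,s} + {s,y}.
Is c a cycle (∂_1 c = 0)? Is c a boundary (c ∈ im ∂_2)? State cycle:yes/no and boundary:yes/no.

cycle:yes boundary:yes

n_0=10 n_1=34 n_2=15  [Q]
∂1: piv[af,ai,an,aq,fl,fr,fs,fy,io] rk=9  ker:fi,fn,fq,il,in,iq,ir,is,iy,ln,lq,lr,ls,ly,nq,nr,ns,ny,oq,or,os,oy,qs,rs,sy
∂2: piv[afq,ain,fns,fny,fsy,ilr,ior,ios,irs,lnr,lqs,lrs,nqs] rk=13  ker:nsy,ors
∂1c = 0
c vs im∂2: reduces to 0 ⇒ boundary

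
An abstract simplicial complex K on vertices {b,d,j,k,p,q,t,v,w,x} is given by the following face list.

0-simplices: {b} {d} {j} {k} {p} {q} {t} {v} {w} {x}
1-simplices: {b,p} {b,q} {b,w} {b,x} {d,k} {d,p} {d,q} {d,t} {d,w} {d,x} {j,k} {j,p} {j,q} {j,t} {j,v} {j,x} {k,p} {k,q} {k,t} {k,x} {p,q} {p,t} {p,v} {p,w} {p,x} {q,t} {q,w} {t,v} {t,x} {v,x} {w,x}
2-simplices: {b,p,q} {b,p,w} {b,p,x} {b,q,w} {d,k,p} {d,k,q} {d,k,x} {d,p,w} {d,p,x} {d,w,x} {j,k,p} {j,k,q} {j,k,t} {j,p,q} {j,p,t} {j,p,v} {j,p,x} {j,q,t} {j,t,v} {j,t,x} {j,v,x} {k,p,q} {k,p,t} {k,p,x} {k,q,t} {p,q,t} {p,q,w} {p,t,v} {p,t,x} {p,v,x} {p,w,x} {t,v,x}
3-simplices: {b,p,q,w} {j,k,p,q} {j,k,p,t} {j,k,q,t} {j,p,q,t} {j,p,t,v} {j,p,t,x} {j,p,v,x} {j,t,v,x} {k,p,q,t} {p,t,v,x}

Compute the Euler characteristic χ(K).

χ(K)=0

n_0=10 n_1=31 n_2=32 n_3=11
χ=+10−31+32−11=0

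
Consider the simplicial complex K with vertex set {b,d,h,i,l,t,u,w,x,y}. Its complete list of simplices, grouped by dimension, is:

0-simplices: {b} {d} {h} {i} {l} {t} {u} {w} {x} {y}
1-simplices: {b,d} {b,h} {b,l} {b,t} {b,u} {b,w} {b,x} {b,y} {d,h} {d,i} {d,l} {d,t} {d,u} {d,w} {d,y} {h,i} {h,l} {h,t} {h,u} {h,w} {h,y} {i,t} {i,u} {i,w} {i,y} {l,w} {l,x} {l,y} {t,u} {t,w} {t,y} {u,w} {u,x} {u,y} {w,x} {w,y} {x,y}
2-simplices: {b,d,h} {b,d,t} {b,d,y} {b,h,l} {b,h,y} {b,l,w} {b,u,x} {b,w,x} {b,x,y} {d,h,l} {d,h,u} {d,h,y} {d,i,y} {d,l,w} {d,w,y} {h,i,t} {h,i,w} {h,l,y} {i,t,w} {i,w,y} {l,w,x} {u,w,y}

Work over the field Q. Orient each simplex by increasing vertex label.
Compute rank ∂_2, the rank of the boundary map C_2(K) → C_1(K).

rank∂_2=21

n_0=10 n_1=37 n_2=22  [Q]
∂1: piv[bd,bh,bl,bt,bu,bw,bx,by,di] rk=9  ker:dh,dl,dt,du,dw,dy,hi,hl,ht,hu,hw,hy,it,iu,iw,iy,lw,lx,ly,tu,tw,ty,uw,ux,uy,wx,wy,xy
∂2: piv[bdh,bdt,bdy,bhl,bhy,blw,bux,bwx,bxy,dhl,dhu,diy,dlw,dwy,hit,hiw,hly,itw,iwy,lwx,uwy] rk=21  ker:dhy
rk∂_2=21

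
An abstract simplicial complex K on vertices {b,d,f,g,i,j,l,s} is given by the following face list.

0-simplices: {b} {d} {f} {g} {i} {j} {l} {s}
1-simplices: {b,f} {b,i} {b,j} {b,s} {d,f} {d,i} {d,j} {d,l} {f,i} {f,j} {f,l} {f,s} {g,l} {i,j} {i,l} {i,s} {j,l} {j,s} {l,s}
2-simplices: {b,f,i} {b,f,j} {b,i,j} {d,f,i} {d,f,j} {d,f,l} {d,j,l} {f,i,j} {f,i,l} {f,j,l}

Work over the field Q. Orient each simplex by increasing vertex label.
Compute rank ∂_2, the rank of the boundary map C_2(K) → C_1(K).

rank∂_2=8

n_0=8 n_1=19 n_2=10  [Q]
∂1: piv[bf,bi,bj,bs,df,dl,gl] rk=7  ker:di,dj,fi,fj,fl,fs,ij,il,is,jl,js,ls
∂2: piv[bfi,bfj,bij,dfi,dfj,dfl,djl,fil] rk=8  ker:fij,fjl
rk∂_2=8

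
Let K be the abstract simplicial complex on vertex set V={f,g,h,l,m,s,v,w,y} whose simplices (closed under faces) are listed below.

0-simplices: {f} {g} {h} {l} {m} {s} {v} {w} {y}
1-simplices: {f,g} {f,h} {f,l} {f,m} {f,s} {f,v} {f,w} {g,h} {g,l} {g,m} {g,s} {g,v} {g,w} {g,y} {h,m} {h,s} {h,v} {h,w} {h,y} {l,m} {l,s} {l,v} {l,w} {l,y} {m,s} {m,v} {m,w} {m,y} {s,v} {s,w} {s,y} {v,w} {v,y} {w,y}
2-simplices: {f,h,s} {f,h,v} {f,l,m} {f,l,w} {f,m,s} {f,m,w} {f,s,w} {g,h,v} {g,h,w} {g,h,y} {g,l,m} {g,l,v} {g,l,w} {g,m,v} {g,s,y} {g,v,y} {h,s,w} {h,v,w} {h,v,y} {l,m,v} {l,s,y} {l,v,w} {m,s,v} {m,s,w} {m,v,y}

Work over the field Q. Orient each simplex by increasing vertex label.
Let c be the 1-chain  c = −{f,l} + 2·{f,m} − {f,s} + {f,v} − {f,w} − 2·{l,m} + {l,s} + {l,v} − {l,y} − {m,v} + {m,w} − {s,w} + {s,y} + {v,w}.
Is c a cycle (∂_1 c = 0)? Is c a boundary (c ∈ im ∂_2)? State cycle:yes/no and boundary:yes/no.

n_0=9 n_1=34 n_2=25  [Q]
∂1: piv[fg,fh,fl,fm,fs,fv,fw,gy] rk=8  ker:gh,gl,gm,gs,gv,gw,hm,hs,hv,hw,hy,lm,ls,lv,lw,ly,ms,mv,mw,my,sv,sw,sy,vw,vy,wy
∂2: piv[fhs,fhv,flm,flw,fms,fmw,fsw,ghv,ghw,ghy,glm,glv,glw,gmv,gsy,gvy,hsw,hvw,lsy,msv,mvy] rk=21  ker:hvy,lmv,lvw,msw
∂1c = 0
c vs im∂2: reduces to 0 ⇒ boundary

cycle:yes boundary:yes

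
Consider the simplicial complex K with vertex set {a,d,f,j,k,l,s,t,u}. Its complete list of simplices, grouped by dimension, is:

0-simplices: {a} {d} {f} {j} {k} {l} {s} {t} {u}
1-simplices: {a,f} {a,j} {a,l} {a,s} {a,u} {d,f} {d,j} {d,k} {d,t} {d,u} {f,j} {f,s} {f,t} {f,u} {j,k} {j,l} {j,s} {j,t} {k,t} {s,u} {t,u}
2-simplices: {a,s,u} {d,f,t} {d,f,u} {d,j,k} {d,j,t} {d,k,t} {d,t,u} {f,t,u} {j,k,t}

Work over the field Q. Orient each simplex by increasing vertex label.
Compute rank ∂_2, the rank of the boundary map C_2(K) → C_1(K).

rank∂_2=7

n_0=9 n_1=21 n_2=9  [Q]
∂1: piv[af,aj,al,as,au,df,dk,dt] rk=8  ker:dj,du,fj,fs,ft,fu,jk,jl,js,jt,kt,su,tu
∂2: piv[asu,dft,dfu,djk,djt,dkt,dtu] rk=7  ker:ftu,jkt
rk∂_2=7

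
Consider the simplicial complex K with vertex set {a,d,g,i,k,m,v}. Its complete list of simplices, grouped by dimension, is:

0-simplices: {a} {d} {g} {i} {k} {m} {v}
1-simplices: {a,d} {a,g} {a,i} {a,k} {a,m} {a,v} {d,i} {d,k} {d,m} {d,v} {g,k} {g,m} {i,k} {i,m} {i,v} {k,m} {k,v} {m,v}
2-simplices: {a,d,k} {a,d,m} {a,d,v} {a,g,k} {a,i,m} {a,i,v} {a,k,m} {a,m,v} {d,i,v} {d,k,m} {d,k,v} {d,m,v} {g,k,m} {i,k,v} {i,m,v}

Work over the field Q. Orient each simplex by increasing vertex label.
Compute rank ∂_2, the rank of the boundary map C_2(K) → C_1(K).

rank∂_2=12

n_0=7 n_1=18 n_2=15  [Q]
∂1: piv[ad,ag,ai,ak,am,av] rk=6  ker:di,dk,dm,dv,gk,gm,ik,im,iv,km,kv,mv
∂2: piv[adk,adm,adv,agk,aim,aiv,akm,amv,div,dkv,gkm,ikv] rk=12  ker:dkm,dmv,imv
rk∂_2=12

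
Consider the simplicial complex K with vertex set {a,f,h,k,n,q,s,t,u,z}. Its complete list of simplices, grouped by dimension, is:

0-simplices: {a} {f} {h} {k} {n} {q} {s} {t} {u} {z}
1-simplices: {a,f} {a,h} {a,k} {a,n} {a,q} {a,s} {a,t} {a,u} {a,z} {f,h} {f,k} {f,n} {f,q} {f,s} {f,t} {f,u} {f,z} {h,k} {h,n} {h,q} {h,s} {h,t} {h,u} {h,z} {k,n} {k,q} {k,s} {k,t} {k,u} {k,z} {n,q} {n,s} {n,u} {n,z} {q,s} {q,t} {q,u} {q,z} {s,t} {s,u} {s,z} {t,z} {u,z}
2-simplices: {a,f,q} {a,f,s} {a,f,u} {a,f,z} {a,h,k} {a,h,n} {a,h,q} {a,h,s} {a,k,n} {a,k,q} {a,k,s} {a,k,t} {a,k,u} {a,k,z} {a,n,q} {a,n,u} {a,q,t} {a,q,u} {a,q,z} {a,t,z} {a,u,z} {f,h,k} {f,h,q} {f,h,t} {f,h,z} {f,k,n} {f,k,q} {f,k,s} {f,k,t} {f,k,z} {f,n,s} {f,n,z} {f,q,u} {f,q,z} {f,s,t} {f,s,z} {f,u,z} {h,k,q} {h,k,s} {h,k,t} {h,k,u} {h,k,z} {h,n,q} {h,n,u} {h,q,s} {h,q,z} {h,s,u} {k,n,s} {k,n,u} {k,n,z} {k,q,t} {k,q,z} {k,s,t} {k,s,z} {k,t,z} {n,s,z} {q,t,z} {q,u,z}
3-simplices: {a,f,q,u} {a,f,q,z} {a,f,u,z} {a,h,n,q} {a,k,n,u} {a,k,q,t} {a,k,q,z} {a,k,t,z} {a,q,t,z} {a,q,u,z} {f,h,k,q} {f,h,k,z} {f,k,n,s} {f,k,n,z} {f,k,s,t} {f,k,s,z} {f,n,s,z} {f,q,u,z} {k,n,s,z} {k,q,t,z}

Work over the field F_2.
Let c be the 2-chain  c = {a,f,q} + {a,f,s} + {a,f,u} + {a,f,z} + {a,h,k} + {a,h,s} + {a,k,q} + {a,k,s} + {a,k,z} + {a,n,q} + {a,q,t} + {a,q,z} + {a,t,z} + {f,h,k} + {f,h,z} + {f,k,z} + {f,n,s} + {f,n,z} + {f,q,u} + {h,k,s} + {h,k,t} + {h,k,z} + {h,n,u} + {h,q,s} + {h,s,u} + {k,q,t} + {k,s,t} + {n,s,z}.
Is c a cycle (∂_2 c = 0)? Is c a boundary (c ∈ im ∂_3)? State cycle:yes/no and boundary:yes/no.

n_0=10 n_1=43 n_2=58 n_3=20  [Z2]
∂1: piv[af,ah,ak,an,aq,as,at,au,az] rk=9  ker:fh,fk,fn,fq,fs,ft,fu,fz,hk,hn,hq,hs,ht,hu,hz,kn,kq,ks,kt,ku,kz,nq,ns,nu,nz,qs,qt,qu,qz,st,su,sz,tz,uz
∂2: piv[afq,afs,afu,afz,ahk,ahn,ahq,ahs,akn,akq,aks,akt,aku,akz,anq,anu,aqt,aqu,aqz,atz,auz,fhk,fhq,fht,fhz,fkn,fkt,fns,fnz,fst,fsz,hku,hqs,hsu] rk=34  ker:fkq,fks,fkz,fqu,fqz,fuz,hkq,hks,hkt,hkz,hnq,hnu,hqz,kns,knu,knz,kqt,kqz,kst,ksz,ktz,nsz,qtz,quz
∂3: piv[afqu,afqz,afuz,ahnq,aknu,akqt,akqz,aktz,aqtz,aquz,fhkq,fhkz,fkns,fknz,fkst,fksz,fnsz] rk=17  ker:fquz,knsz,kqtz
∂2c = {a,n} + {a,q} + {a,s} + {a,u} + {h,k} + {h,n} + {h,q} + {h,t} + {k,s} + {k,t} + {k,z} + {n,q} + {n,u} + {q,s} + {q,u} + {q,z} + {s,t} + {s,u} + {s,z} + {t,z}

cycle:no boundary:no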